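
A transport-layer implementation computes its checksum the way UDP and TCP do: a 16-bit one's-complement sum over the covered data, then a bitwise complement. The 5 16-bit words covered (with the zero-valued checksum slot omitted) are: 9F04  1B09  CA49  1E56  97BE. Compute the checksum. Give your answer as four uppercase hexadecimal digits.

One's-complement addition (fold any carry out of bit 15 back into bit 0):
  0x9F04 + 0x1B09 = 0x0BA0D
  0xBA0D + 0xCA49 = 0x18456 → wrap carry → 0x8457
  0x8457 + 0x1E56 = 0x0A2AD
  0xA2AD + 0x97BE = 0x13A6B → wrap carry → 0x3A6C
One's-complement sum = 0x3A6C.
Checksum = ~0x3A6C & 0xFFFF = 0xC593.

C593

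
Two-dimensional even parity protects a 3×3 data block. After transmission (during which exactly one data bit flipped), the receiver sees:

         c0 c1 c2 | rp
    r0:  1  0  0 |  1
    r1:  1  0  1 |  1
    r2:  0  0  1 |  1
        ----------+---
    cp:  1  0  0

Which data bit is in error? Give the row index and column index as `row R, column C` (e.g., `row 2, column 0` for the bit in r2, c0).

row 1, column 0

Recompute each row's even parity and compare to rp:
  r0: data parity 1, sent rp 1 → ok
  r1: data parity 0, sent rp 1 → mismatch
  r2: data parity 1, sent rp 1 → ok
Recompute each column's even parity and compare to cp:
  c0: data parity 0, sent cp 1 → mismatch
  c1: data parity 0, sent cp 0 → ok
  c2: data parity 0, sent cp 0 → ok
Exactly one row (r1) and one column (c0) fail → the flipped bit is at their intersection.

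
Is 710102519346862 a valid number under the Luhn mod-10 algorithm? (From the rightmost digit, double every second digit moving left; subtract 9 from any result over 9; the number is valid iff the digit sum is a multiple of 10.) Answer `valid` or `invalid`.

From the right, keep odd positions and double even positions (subtract 9 from any doubled value over 9):
  doubled (positions 2,4,...): 3 3 6 2 4 2 2 → sum 22
  kept (positions 1,3,...): 2 8 4 9 5 0 0 7 → sum 35
Total = 57.
57 mod 10 = 7, so the number is invalid.

invalid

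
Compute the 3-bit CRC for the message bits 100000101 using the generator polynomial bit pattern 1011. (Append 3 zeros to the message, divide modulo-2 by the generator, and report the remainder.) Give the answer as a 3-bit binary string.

Append 3 zeros: 100000101000. Divide by 1011 (XOR where the leading bit is 1):
  pos 0: 1000 XOR 1011 = 0011
  pos 2: 1100 XOR 1011 = 0111
  pos 3: 1111 XOR 1011 = 0100
  pos 4: 1000 XOR 1011 = 0011
  pos 6: 1110 XOR 1011 = 0101
  pos 7: 1010 XOR 1011 = 0001
Remainder (last 3 bits) = 010. This is the CRC / FCS.

010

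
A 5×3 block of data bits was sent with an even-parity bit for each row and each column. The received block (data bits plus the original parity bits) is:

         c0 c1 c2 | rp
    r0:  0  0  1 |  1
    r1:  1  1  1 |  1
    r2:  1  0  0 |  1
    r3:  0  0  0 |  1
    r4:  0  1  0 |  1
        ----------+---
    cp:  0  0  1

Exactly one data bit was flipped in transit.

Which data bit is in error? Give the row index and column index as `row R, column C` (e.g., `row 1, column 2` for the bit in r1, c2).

Recompute each row's even parity and compare to rp:
  r0: data parity 1, sent rp 1 → ok
  r1: data parity 1, sent rp 1 → ok
  r2: data parity 1, sent rp 1 → ok
  r3: data parity 0, sent rp 1 → mismatch
  r4: data parity 1, sent rp 1 → ok
Recompute each column's even parity and compare to cp:
  c0: data parity 0, sent cp 0 → ok
  c1: data parity 0, sent cp 0 → ok
  c2: data parity 0, sent cp 1 → mismatch
Exactly one row (r3) and one column (c2) fail → the flipped bit is at their intersection.

row 3, column 2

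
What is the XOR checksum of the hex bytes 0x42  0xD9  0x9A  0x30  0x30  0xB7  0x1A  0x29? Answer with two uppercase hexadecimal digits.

XOR the bytes together:
  start with 0x42
  0x42 ⊕ 0xD9 = 0x9B
  0x9B ⊕ 0x9A = 0x01
  0x01 ⊕ 0x30 = 0x31
  0x31 ⊕ 0x30 = 0x01
  0x01 ⊕ 0xB7 = 0xB6
  0xB6 ⊕ 0x1A = 0xAC
  0xAC ⊕ 0x29 = 0x85

85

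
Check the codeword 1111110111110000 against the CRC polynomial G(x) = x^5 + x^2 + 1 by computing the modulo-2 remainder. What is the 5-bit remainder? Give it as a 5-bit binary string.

00000

Modulo-2 division of 1111110111110000 by 100101:
  pos 0: 111111 XOR 100101 = 011010
  pos 1: 110100 XOR 100101 = 010001
  pos 2: 100011 XOR 100101 = 000110
  pos 5: 110111 XOR 100101 = 010010
  pos 6: 100101 XOR 100101 = 000000
Remainder = 00000 (zero — the frame passes the CRC check).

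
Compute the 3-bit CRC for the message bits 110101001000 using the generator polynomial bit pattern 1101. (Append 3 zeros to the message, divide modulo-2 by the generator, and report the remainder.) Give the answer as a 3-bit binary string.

010

Append 3 zeros: 110101001000000. Divide by 1101 (XOR where the leading bit is 1):
  pos 0: 1101 XOR 1101 = 0000
  pos 5: 1001 XOR 1101 = 0100
  pos 6: 1000 XOR 1101 = 0101
  pos 7: 1010 XOR 1101 = 0111
  pos 8: 1110 XOR 1101 = 0011
  pos 10: 1100 XOR 1101 = 0001
Remainder (last 3 bits) = 010. This is the CRC / FCS.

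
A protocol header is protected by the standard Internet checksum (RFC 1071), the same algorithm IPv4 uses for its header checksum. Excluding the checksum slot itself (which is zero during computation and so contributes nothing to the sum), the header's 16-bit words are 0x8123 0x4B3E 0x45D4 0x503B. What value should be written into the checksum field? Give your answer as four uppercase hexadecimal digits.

9D8E

One's-complement addition (fold any carry out of bit 15 back into bit 0):
  0x8123 + 0x4B3E = 0x0CC61
  0xCC61 + 0x45D4 = 0x11235 → wrap carry → 0x1236
  0x1236 + 0x503B = 0x06271
One's-complement sum = 0x6271.
Checksum = ~0x6271 & 0xFFFF = 0x9D8E.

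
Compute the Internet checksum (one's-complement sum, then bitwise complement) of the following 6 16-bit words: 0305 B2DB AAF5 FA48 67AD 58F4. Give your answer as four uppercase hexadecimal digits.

E43E

One's-complement addition (fold any carry out of bit 15 back into bit 0):
  0x0305 + 0xB2DB = 0x0B5E0
  0xB5E0 + 0xAAF5 = 0x160D5 → wrap carry → 0x60D6
  0x60D6 + 0xFA48 = 0x15B1E → wrap carry → 0x5B1F
  0x5B1F + 0x67AD = 0x0C2CC
  0xC2CC + 0x58F4 = 0x11BC0 → wrap carry → 0x1BC1
One's-complement sum = 0x1BC1.
Checksum = ~0x1BC1 & 0xFFFF = 0xE43E.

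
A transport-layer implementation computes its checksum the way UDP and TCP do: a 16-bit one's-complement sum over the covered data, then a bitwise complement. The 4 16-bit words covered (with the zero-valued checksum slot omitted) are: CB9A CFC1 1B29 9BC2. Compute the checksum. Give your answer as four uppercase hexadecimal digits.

One's-complement addition (fold any carry out of bit 15 back into bit 0):
  0xCB9A + 0xCFC1 = 0x19B5B → wrap carry → 0x9B5C
  0x9B5C + 0x1B29 = 0x0B685
  0xB685 + 0x9BC2 = 0x15247 → wrap carry → 0x5248
One's-complement sum = 0x5248.
Checksum = ~0x5248 & 0xFFFF = 0xADB7.

ADB7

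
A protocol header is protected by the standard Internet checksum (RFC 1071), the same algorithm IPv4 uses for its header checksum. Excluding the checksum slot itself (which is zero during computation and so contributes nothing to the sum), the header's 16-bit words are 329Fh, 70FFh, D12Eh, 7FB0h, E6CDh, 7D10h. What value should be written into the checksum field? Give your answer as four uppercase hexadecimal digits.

A7A3

One's-complement addition (fold any carry out of bit 15 back into bit 0):
  0x329F + 0x70FF = 0x0A39E
  0xA39E + 0xD12E = 0x174CC → wrap carry → 0x74CD
  0x74CD + 0x7FB0 = 0x0F47D
  0xF47D + 0xE6CD = 0x1DB4A → wrap carry → 0xDB4B
  0xDB4B + 0x7D10 = 0x1585B → wrap carry → 0x585C
One's-complement sum = 0x585C.
Checksum = ~0x585C & 0xFFFF = 0xA7A3.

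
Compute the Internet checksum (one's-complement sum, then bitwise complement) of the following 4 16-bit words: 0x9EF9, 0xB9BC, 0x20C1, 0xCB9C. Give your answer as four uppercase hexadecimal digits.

One's-complement addition (fold any carry out of bit 15 back into bit 0):
  0x9EF9 + 0xB9BC = 0x158B5 → wrap carry → 0x58B6
  0x58B6 + 0x20C1 = 0x07977
  0x7977 + 0xCB9C = 0x14513 → wrap carry → 0x4514
One's-complement sum = 0x4514.
Checksum = ~0x4514 & 0xFFFF = 0xBAEB.

BAEB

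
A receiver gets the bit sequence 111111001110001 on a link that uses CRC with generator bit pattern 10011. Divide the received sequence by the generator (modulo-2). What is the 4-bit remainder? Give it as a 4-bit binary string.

Modulo-2 division of 111111001110001 by 10011:
  pos 0: 11111 XOR 10011 = 01100
  pos 1: 11001 XOR 10011 = 01010
  pos 2: 10100 XOR 10011 = 00111
  pos 4: 11101 XOR 10011 = 01110
  pos 5: 11101 XOR 10011 = 01110
  pos 6: 11101 XOR 10011 = 01110
  pos 7: 11100 XOR 10011 = 01111
  pos 8: 11110 XOR 10011 = 01101
  pos 9: 11010 XOR 10011 = 01001
  pos 10: 10011 XOR 10011 = 00000
Remainder = 0000 (zero — the frame passes the CRC check).

0000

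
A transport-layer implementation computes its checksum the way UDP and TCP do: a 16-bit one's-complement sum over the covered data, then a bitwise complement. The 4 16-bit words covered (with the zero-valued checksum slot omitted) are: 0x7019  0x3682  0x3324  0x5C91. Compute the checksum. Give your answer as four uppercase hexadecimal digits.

C9AE

One's-complement addition (fold any carry out of bit 15 back into bit 0):
  0x7019 + 0x3682 = 0x0A69B
  0xA69B + 0x3324 = 0x0D9BF
  0xD9BF + 0x5C91 = 0x13650 → wrap carry → 0x3651
One's-complement sum = 0x3651.
Checksum = ~0x3651 & 0xFFFF = 0xC9AE.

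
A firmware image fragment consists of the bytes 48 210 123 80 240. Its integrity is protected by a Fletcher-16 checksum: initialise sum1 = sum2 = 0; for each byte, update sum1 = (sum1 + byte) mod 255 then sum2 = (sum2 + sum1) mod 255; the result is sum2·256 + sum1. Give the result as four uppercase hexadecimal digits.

40BF

Running sums (mod 255):
  after byte 0 (48): sum1=48, sum2=48
  after byte 1 (210): sum1=3, sum2=51
  after byte 2 (123): sum1=126, sum2=177
  after byte 3 (80): sum1=206, sum2=128
  after byte 4 (240): sum1=191, sum2=64
Checksum = sum2·256 + sum1 = 64·256 + 191 = 16575 = 0x40BF.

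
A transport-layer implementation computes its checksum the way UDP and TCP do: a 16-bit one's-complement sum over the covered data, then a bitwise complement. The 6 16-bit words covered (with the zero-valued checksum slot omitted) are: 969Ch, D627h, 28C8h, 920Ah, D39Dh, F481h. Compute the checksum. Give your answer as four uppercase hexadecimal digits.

One's-complement addition (fold any carry out of bit 15 back into bit 0):
  0x969C + 0xD627 = 0x16CC3 → wrap carry → 0x6CC4
  0x6CC4 + 0x28C8 = 0x0958C
  0x958C + 0x920A = 0x12796 → wrap carry → 0x2797
  0x2797 + 0xD39D = 0x0FB34
  0xFB34 + 0xF481 = 0x1EFB5 → wrap carry → 0xEFB6
One's-complement sum = 0xEFB6.
Checksum = ~0xEFB6 & 0xFFFF = 0x1049.

1049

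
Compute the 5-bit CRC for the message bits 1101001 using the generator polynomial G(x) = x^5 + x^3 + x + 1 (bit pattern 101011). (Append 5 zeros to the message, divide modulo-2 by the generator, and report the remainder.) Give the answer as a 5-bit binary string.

11011

Append 5 zeros: 110100100000. Divide by 101011 (XOR where the leading bit is 1):
  pos 0: 110100 XOR 101011 = 011111
  pos 1: 111111 XOR 101011 = 010100
  pos 2: 101000 XOR 101011 = 000011
  pos 6: 110000 XOR 101011 = 011011
Remainder (last 5 bits) = 11011. This is the CRC / FCS.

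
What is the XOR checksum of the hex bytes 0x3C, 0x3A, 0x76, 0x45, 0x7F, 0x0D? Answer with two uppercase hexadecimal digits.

XOR the bytes together:
  start with 0x3C
  0x3C ⊕ 0x3A = 0x06
  0x06 ⊕ 0x76 = 0x70
  0x70 ⊕ 0x45 = 0x35
  0x35 ⊕ 0x7F = 0x4A
  0x4A ⊕ 0x0D = 0x47

47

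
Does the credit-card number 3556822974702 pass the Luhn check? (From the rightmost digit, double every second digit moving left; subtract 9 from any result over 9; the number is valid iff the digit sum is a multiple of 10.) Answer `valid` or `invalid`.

invalid

From the right, keep odd positions and double even positions (subtract 9 from any doubled value over 9):
  doubled (positions 2,4,...): 0 8 9 4 3 1 → sum 25
  kept (positions 1,3,...): 2 7 7 2 8 5 3 → sum 34
Total = 59.
59 mod 10 = 9, so the number is invalid.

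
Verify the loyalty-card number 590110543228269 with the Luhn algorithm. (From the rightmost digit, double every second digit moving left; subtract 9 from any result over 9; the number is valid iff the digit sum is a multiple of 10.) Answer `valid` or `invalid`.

From the right, keep odd positions and double even positions (subtract 9 from any doubled value over 9):
  doubled (positions 2,4,...): 3 7 4 8 0 2 9 → sum 33
  kept (positions 1,3,...): 9 2 2 3 5 1 0 5 → sum 27
Total = 60.
60 mod 10 = 0, so the number is valid.

valid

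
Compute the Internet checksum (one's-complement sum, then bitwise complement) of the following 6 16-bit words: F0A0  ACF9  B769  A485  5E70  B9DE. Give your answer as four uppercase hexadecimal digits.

EE26

One's-complement addition (fold any carry out of bit 15 back into bit 0):
  0xF0A0 + 0xACF9 = 0x19D99 → wrap carry → 0x9D9A
  0x9D9A + 0xB769 = 0x15503 → wrap carry → 0x5504
  0x5504 + 0xA485 = 0x0F989
  0xF989 + 0x5E70 = 0x157F9 → wrap carry → 0x57FA
  0x57FA + 0xB9DE = 0x111D8 → wrap carry → 0x11D9
One's-complement sum = 0x11D9.
Checksum = ~0x11D9 & 0xFFFF = 0xEE26.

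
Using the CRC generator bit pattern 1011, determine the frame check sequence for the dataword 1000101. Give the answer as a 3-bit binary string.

000

Append 3 zeros: 1000101000. Divide by 1011 (XOR where the leading bit is 1):
  pos 0: 1000 XOR 1011 = 0011
  pos 2: 1110 XOR 1011 = 0101
  pos 3: 1011 XOR 1011 = 0000
Remainder (last 3 bits) = 000. This is the CRC / FCS.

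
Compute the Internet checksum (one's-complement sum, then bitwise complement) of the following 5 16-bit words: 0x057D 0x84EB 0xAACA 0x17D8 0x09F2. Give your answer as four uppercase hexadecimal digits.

A902

One's-complement addition (fold any carry out of bit 15 back into bit 0):
  0x057D + 0x84EB = 0x08A68
  0x8A68 + 0xAACA = 0x13532 → wrap carry → 0x3533
  0x3533 + 0x17D8 = 0x04D0B
  0x4D0B + 0x09F2 = 0x056FD
One's-complement sum = 0x56FD.
Checksum = ~0x56FD & 0xFFFF = 0xA902.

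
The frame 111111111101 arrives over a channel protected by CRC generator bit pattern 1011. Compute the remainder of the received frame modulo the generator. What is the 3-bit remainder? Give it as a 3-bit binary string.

000

Modulo-2 division of 111111111101 by 1011:
  pos 0: 1111 XOR 1011 = 0100
  pos 1: 1001 XOR 1011 = 0010
  pos 3: 1011 XOR 1011 = 0000
  pos 7: 1110 XOR 1011 = 0101
  pos 8: 1011 XOR 1011 = 0000
Remainder = 000 (zero — the frame passes the CRC check).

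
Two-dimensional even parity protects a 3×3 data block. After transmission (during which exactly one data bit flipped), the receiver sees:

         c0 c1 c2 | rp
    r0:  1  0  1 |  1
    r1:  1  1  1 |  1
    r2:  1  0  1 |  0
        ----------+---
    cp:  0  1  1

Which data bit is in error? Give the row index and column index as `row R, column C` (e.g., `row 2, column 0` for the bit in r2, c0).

Recompute each row's even parity and compare to rp:
  r0: data parity 0, sent rp 1 → mismatch
  r1: data parity 1, sent rp 1 → ok
  r2: data parity 0, sent rp 0 → ok
Recompute each column's even parity and compare to cp:
  c0: data parity 1, sent cp 0 → mismatch
  c1: data parity 1, sent cp 1 → ok
  c2: data parity 1, sent cp 1 → ok
Exactly one row (r0) and one column (c0) fail → the flipped bit is at their intersection.

row 0, column 0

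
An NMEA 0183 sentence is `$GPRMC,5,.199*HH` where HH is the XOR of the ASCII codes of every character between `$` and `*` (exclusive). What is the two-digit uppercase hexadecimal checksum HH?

61

XOR the ASCII codes of the payload characters:
  'G' = 0x47 → acc = 0x47
  'P' = 0x50 → acc = 0x17
  'R' = 0x52 → acc = 0x45
  'M' = 0x4D → acc = 0x08
  'C' = 0x43 → acc = 0x4B
  ',' = 0x2C → acc = 0x67
  '5' = 0x35 → acc = 0x52
  ',' = 0x2C → acc = 0x7E
  '.' = 0x2E → acc = 0x50
  '1' = 0x31 → acc = 0x61
  '9' = 0x39 → acc = 0x58
  '9' = 0x39 → acc = 0x61
Checksum = 0x61.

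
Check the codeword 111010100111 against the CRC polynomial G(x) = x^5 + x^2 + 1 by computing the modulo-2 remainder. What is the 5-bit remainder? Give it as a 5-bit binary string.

11010

Modulo-2 division of 111010100111 by 100101:
  pos 0: 111010 XOR 100101 = 011111
  pos 1: 111111 XOR 100101 = 011010
  pos 2: 110100 XOR 100101 = 010001
  pos 3: 100010 XOR 100101 = 000111
  pos 6: 111111 XOR 100101 = 011010
Remainder = 11010 (nonzero — an error is detected).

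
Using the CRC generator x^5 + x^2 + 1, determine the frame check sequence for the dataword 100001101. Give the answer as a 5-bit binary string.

00000

Append 5 zeros: 10000110100000. Divide by 100101 (XOR where the leading bit is 1):
  pos 0: 100001 XOR 100101 = 000100
  pos 3: 100101 XOR 100101 = 000000
Remainder (last 5 bits) = 00000. This is the CRC / FCS.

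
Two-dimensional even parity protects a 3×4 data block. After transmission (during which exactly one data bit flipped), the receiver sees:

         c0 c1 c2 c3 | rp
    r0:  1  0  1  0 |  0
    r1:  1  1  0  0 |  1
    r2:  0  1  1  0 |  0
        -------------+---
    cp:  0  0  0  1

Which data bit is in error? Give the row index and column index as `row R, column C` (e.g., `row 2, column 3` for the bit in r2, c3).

Recompute each row's even parity and compare to rp:
  r0: data parity 0, sent rp 0 → ok
  r1: data parity 0, sent rp 1 → mismatch
  r2: data parity 0, sent rp 0 → ok
Recompute each column's even parity and compare to cp:
  c0: data parity 0, sent cp 0 → ok
  c1: data parity 0, sent cp 0 → ok
  c2: data parity 0, sent cp 0 → ok
  c3: data parity 0, sent cp 1 → mismatch
Exactly one row (r1) and one column (c3) fail → the flipped bit is at their intersection.

row 1, column 3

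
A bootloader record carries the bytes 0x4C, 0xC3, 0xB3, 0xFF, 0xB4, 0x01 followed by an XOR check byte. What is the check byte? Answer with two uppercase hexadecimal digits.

XOR the bytes together:
  start with 0x4C
  0x4C ⊕ 0xC3 = 0x8F
  0x8F ⊕ 0xB3 = 0x3C
  0x3C ⊕ 0xFF = 0xC3
  0xC3 ⊕ 0xB4 = 0x77
  0x77 ⊕ 0x01 = 0x76

76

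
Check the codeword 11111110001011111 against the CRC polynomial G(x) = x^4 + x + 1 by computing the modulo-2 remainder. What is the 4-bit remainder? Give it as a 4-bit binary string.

0001

Modulo-2 division of 11111110001011111 by 10011:
  pos 0: 11111 XOR 10011 = 01100
  pos 1: 11001 XOR 10011 = 01010
  pos 2: 10101 XOR 10011 = 00110
  pos 4: 11000 XOR 10011 = 01011
  pos 5: 10110 XOR 10011 = 00101
  pos 7: 10110 XOR 10011 = 00101
  pos 9: 10111 XOR 10011 = 00100
  pos 11: 10011 XOR 10011 = 00000
Remainder = 0001 (nonzero — an error is detected).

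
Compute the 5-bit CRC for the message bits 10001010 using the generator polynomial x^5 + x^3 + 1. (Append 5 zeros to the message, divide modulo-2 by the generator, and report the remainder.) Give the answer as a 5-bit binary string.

10110

Append 5 zeros: 1000101000000. Divide by 101001 (XOR where the leading bit is 1):
  pos 0: 100010 XOR 101001 = 001011
  pos 2: 101110 XOR 101001 = 000111
  pos 5: 111000 XOR 101001 = 010001
  pos 6: 100010 XOR 101001 = 001011
Remainder (last 5 bits) = 10110. This is the CRC / FCS.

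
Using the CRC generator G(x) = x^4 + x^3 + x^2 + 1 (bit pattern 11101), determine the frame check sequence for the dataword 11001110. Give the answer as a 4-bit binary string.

1101

Append 4 zeros: 110011100000. Divide by 11101 (XOR where the leading bit is 1):
  pos 0: 11001 XOR 11101 = 00100
  pos 2: 10011 XOR 11101 = 01110
  pos 3: 11100 XOR 11101 = 00001
  pos 7: 10000 XOR 11101 = 01101
Remainder (last 4 bits) = 1101. This is the CRC / FCS.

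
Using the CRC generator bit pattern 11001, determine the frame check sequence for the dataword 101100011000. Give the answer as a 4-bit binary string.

1101

Append 4 zeros: 1011000110000000. Divide by 11001 (XOR where the leading bit is 1):
  pos 0: 10110 XOR 11001 = 01111
  pos 1: 11110 XOR 11001 = 00111
  pos 3: 11101 XOR 11001 = 00100
  pos 5: 10010 XOR 11001 = 01011
  pos 6: 10110 XOR 11001 = 01111
  pos 7: 11110 XOR 11001 = 00111
  pos 9: 11100 XOR 11001 = 00101
  pos 11: 10100 XOR 11001 = 01101
Remainder (last 4 bits) = 1101. This is the CRC / FCS.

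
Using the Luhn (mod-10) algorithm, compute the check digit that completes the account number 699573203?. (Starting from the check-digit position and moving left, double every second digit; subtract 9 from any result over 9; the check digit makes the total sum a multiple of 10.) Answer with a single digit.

Partial digits right→left: 3 0 2 3 7 5 9 9 6
Double every second digit counting from the check-digit position (so the 1st, 3rd, 5th, ... of the partial from the right).
  doubled (with −9 where >9): 6 4 5 9 3 → sum 27
  kept as-is: 0 3 5 9 → sum 17
Total = 27 + 17 = 44.
Check digit = (10 − (44 mod 10)) mod 10 = 6.

6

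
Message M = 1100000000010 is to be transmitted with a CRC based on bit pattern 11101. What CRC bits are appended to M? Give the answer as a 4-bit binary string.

Append 4 zeros: 11000000000100000. Divide by 11101 (XOR where the leading bit is 1):
  pos 0: 11000 XOR 11101 = 00101
  pos 2: 10100 XOR 11101 = 01001
  pos 3: 10010 XOR 11101 = 01111
  pos 4: 11110 XOR 11101 = 00011
  pos 7: 11001 XOR 11101 = 00100
  pos 9: 10000 XOR 11101 = 01101
  pos 10: 11010 XOR 11101 = 00111
  pos 12: 11100 XOR 11101 = 00001
Remainder (last 4 bits) = 0001. This is the CRC / FCS.

0001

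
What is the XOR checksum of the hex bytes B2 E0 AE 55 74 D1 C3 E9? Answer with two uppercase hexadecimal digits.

26

XOR the bytes together:
  start with 0xB2
  0xB2 ⊕ 0xE0 = 0x52
  0x52 ⊕ 0xAE = 0xFC
  0xFC ⊕ 0x55 = 0xA9
  0xA9 ⊕ 0x74 = 0xDD
  0xDD ⊕ 0xD1 = 0x0C
  0x0C ⊕ 0xC3 = 0xCF
  0xCF ⊕ 0xE9 = 0x26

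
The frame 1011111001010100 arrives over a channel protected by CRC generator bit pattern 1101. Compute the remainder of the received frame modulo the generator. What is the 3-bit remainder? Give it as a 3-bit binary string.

Modulo-2 division of 1011111001010100 by 1101:
  pos 0: 1011 XOR 1101 = 0110
  pos 1: 1101 XOR 1101 = 0000
  pos 5: 1100 XOR 1101 = 0001
  pos 8: 1101 XOR 1101 = 0000
Remainder = 100 (nonzero — an error is detected).

100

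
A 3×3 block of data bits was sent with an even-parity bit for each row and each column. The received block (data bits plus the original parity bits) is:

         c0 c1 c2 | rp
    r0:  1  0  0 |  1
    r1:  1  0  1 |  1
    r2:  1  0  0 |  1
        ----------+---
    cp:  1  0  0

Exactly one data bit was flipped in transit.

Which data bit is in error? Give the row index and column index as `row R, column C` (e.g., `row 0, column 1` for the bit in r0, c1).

Recompute each row's even parity and compare to rp:
  r0: data parity 1, sent rp 1 → ok
  r1: data parity 0, sent rp 1 → mismatch
  r2: data parity 1, sent rp 1 → ok
Recompute each column's even parity and compare to cp:
  c0: data parity 1, sent cp 1 → ok
  c1: data parity 0, sent cp 0 → ok
  c2: data parity 1, sent cp 0 → mismatch
Exactly one row (r1) and one column (c2) fail → the flipped bit is at their intersection.

row 1, column 2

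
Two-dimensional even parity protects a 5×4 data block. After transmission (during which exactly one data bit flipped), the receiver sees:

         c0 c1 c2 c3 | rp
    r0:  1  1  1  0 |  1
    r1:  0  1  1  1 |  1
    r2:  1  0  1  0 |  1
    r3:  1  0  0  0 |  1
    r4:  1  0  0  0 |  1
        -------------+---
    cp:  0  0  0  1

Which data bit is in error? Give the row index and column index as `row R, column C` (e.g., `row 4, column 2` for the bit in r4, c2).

row 2, column 2

Recompute each row's even parity and compare to rp:
  r0: data parity 1, sent rp 1 → ok
  r1: data parity 1, sent rp 1 → ok
  r2: data parity 0, sent rp 1 → mismatch
  r3: data parity 1, sent rp 1 → ok
  r4: data parity 1, sent rp 1 → ok
Recompute each column's even parity and compare to cp:
  c0: data parity 0, sent cp 0 → ok
  c1: data parity 0, sent cp 0 → ok
  c2: data parity 1, sent cp 0 → mismatch
  c3: data parity 1, sent cp 1 → ok
Exactly one row (r2) and one column (c2) fail → the flipped bit is at their intersection.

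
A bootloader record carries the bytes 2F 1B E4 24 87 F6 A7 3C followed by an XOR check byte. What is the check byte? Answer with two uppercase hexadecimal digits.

1E

XOR the bytes together:
  start with 0x2F
  0x2F ⊕ 0x1B = 0x34
  0x34 ⊕ 0xE4 = 0xD0
  0xD0 ⊕ 0x24 = 0xF4
  0xF4 ⊕ 0x87 = 0x73
  0x73 ⊕ 0xF6 = 0x85
  0x85 ⊕ 0xA7 = 0x22
  0x22 ⊕ 0x3C = 0x1E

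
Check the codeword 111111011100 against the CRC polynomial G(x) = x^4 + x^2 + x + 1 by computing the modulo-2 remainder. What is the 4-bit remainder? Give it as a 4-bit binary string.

1000

Modulo-2 division of 111111011100 by 10111:
  pos 0: 11111 XOR 10111 = 01000
  pos 1: 10001 XOR 10111 = 00110
  pos 3: 11001 XOR 10111 = 01110
  pos 4: 11101 XOR 10111 = 01010
  pos 5: 10101 XOR 10111 = 00010
Remainder = 1000 (nonzero — an error is detected).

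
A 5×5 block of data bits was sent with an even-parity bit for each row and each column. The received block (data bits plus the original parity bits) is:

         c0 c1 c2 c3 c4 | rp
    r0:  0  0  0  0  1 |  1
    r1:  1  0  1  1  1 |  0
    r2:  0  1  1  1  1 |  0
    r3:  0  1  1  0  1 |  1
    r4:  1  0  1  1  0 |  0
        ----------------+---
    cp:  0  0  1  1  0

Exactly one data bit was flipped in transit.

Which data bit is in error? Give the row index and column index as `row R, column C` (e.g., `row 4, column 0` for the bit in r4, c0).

row 4, column 2

Recompute each row's even parity and compare to rp:
  r0: data parity 1, sent rp 1 → ok
  r1: data parity 0, sent rp 0 → ok
  r2: data parity 0, sent rp 0 → ok
  r3: data parity 1, sent rp 1 → ok
  r4: data parity 1, sent rp 0 → mismatch
Recompute each column's even parity and compare to cp:
  c0: data parity 0, sent cp 0 → ok
  c1: data parity 0, sent cp 0 → ok
  c2: data parity 0, sent cp 1 → mismatch
  c3: data parity 1, sent cp 1 → ok
  c4: data parity 0, sent cp 0 → ok
Exactly one row (r4) and one column (c2) fail → the flipped bit is at their intersection.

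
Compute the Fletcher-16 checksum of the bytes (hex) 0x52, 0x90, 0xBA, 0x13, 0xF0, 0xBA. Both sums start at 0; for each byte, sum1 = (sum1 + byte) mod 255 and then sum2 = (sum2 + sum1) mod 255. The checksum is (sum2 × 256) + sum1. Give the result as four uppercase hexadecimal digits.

815C

Running sums (mod 255):
  after byte 0 (0x52): sum1=82, sum2=82
  after byte 1 (0x90): sum1=226, sum2=53
  after byte 2 (0xBA): sum1=157, sum2=210
  after byte 3 (0x13): sum1=176, sum2=131
  after byte 4 (0xF0): sum1=161, sum2=37
  after byte 5 (0xBA): sum1=92, sum2=129
Checksum = sum2·256 + sum1 = 129·256 + 92 = 33116 = 0x815C.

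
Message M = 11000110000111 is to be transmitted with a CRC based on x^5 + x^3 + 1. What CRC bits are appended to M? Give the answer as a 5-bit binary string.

11100

Append 5 zeros: 1100011000011100000. Divide by 101001 (XOR where the leading bit is 1):
  pos 0: 110001 XOR 101001 = 011000
  pos 1: 110001 XOR 101001 = 011000
  pos 2: 110000 XOR 101001 = 011001
  pos 3: 110010 XOR 101001 = 011011
  pos 4: 110110 XOR 101001 = 011111
  pos 5: 111110 XOR 101001 = 010111
  pos 6: 101111 XOR 101001 = 000110
  pos 9: 110110 XOR 101001 = 011111
  pos 10: 111110 XOR 101001 = 010111
  pos 11: 101110 XOR 101001 = 000111
Remainder (last 5 bits) = 11100. This is the CRC / FCS.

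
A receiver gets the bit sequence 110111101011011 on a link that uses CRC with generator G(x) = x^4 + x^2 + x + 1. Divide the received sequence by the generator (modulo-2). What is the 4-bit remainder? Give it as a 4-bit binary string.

Modulo-2 division of 110111101011011 by 10111:
  pos 0: 11011 XOR 10111 = 01100
  pos 1: 11001 XOR 10111 = 01110
  pos 2: 11101 XOR 10111 = 01010
  pos 3: 10100 XOR 10111 = 00011
  pos 6: 11101 XOR 10111 = 01010
  pos 7: 10101 XOR 10111 = 00010
  pos 10: 10011 XOR 10111 = 00100
Remainder = 0100 (nonzero — an error is detected).

0100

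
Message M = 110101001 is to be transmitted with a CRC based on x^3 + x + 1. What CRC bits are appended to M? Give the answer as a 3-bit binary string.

Append 3 zeros: 110101001000. Divide by 1011 (XOR where the leading bit is 1):
  pos 0: 1101 XOR 1011 = 0110
  pos 1: 1100 XOR 1011 = 0111
  pos 2: 1111 XOR 1011 = 0100
  pos 3: 1000 XOR 1011 = 0011
  pos 5: 1101 XOR 1011 = 0110
  pos 6: 1100 XOR 1011 = 0111
  pos 7: 1110 XOR 1011 = 0101
  pos 8: 1010 XOR 1011 = 0001
Remainder (last 3 bits) = 001. This is the CRC / FCS.

001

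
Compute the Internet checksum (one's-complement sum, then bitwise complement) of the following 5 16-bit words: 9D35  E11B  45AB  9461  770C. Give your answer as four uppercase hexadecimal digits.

3095

One's-complement addition (fold any carry out of bit 15 back into bit 0):
  0x9D35 + 0xE11B = 0x17E50 → wrap carry → 0x7E51
  0x7E51 + 0x45AB = 0x0C3FC
  0xC3FC + 0x9461 = 0x1585D → wrap carry → 0x585E
  0x585E + 0x770C = 0x0CF6A
One's-complement sum = 0xCF6A.
Checksum = ~0xCF6A & 0xFFFF = 0x3095.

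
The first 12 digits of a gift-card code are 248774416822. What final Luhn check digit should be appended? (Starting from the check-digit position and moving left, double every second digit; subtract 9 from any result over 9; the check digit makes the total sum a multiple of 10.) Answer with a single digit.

Partial digits right→left: 2 2 8 6 1 4 4 7 7 8 4 2
Double every second digit counting from the check-digit position (so the 1st, 3rd, 5th, ... of the partial from the right).
  doubled (with −9 where >9): 4 7 2 8 5 8 → sum 34
  kept as-is: 2 6 4 7 8 2 → sum 29
Total = 34 + 29 = 63.
Check digit = (10 − (63 mod 10)) mod 10 = 7.

7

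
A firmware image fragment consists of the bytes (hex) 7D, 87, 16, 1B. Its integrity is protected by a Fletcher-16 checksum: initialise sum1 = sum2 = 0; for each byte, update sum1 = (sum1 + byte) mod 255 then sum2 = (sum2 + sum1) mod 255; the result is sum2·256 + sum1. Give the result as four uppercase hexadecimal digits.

D336

Running sums (mod 255):
  after byte 0 (7D): sum1=125, sum2=125
  after byte 1 (87): sum1=5, sum2=130
  after byte 2 (16): sum1=27, sum2=157
  after byte 3 (1B): sum1=54, sum2=211
Checksum = sum2·256 + sum1 = 211·256 + 54 = 54070 = 0xD336.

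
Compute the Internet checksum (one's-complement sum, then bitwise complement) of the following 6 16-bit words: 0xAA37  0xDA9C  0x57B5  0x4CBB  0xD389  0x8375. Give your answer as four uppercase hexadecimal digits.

One's-complement addition (fold any carry out of bit 15 back into bit 0):
  0xAA37 + 0xDA9C = 0x184D3 → wrap carry → 0x84D4
  0x84D4 + 0x57B5 = 0x0DC89
  0xDC89 + 0x4CBB = 0x12944 → wrap carry → 0x2945
  0x2945 + 0xD389 = 0x0FCCE
  0xFCCE + 0x8375 = 0x18043 → wrap carry → 0x8044
One's-complement sum = 0x8044.
Checksum = ~0x8044 & 0xFFFF = 0x7FBB.

7FBB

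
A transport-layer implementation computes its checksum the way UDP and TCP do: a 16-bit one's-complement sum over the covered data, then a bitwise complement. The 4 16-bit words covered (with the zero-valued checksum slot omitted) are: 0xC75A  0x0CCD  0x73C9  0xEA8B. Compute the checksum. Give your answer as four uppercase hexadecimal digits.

One's-complement addition (fold any carry out of bit 15 back into bit 0):
  0xC75A + 0x0CCD = 0x0D427
  0xD427 + 0x73C9 = 0x147F0 → wrap carry → 0x47F1
  0x47F1 + 0xEA8B = 0x1327C → wrap carry → 0x327D
One's-complement sum = 0x327D.
Checksum = ~0x327D & 0xFFFF = 0xCD82.

CD82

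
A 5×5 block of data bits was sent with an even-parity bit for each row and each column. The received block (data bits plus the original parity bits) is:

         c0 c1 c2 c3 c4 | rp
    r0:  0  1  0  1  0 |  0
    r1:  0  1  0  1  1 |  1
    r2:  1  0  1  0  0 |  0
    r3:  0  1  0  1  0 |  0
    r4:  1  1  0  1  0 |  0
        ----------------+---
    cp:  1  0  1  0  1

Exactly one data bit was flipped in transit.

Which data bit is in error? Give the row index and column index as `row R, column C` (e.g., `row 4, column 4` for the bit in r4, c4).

Recompute each row's even parity and compare to rp:
  r0: data parity 0, sent rp 0 → ok
  r1: data parity 1, sent rp 1 → ok
  r2: data parity 0, sent rp 0 → ok
  r3: data parity 0, sent rp 0 → ok
  r4: data parity 1, sent rp 0 → mismatch
Recompute each column's even parity and compare to cp:
  c0: data parity 0, sent cp 1 → mismatch
  c1: data parity 0, sent cp 0 → ok
  c2: data parity 1, sent cp 1 → ok
  c3: data parity 0, sent cp 0 → ok
  c4: data parity 1, sent cp 1 → ok
Exactly one row (r4) and one column (c0) fail → the flipped bit is at their intersection.

row 4, column 0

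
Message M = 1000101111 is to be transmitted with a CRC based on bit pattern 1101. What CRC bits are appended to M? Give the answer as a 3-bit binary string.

Append 3 zeros: 1000101111000. Divide by 1101 (XOR where the leading bit is 1):
  pos 0: 1000 XOR 1101 = 0101
  pos 1: 1011 XOR 1101 = 0110
  pos 2: 1100 XOR 1101 = 0001
  pos 5: 1111 XOR 1101 = 0010
  pos 7: 1010 XOR 1101 = 0111
  pos 8: 1110 XOR 1101 = 0011
Remainder (last 3 bits) = 110. This is the CRC / FCS.

110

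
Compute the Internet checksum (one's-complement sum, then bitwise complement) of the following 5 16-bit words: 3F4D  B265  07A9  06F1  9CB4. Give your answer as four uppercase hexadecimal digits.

One's-complement addition (fold any carry out of bit 15 back into bit 0):
  0x3F4D + 0xB265 = 0x0F1B2
  0xF1B2 + 0x07A9 = 0x0F95B
  0xF95B + 0x06F1 = 0x1004C → wrap carry → 0x004D
  0x004D + 0x9CB4 = 0x09D01
One's-complement sum = 0x9D01.
Checksum = ~0x9D01 & 0xFFFF = 0x62FE.

62FE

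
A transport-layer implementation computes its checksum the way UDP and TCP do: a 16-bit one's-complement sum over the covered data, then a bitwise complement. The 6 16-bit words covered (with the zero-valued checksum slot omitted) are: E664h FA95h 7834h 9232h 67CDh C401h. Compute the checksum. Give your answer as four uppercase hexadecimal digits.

One's-complement addition (fold any carry out of bit 15 back into bit 0):
  0xE664 + 0xFA95 = 0x1E0F9 → wrap carry → 0xE0FA
  0xE0FA + 0x7834 = 0x1592E → wrap carry → 0x592F
  0x592F + 0x9232 = 0x0EB61
  0xEB61 + 0x67CD = 0x1532E → wrap carry → 0x532F
  0x532F + 0xC401 = 0x11730 → wrap carry → 0x1731
One's-complement sum = 0x1731.
Checksum = ~0x1731 & 0xFFFF = 0xE8CE.

E8CE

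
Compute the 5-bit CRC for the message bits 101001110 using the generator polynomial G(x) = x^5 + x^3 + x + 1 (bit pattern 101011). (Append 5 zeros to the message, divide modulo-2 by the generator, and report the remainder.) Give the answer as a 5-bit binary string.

Append 5 zeros: 10100111000000. Divide by 101011 (XOR where the leading bit is 1):
  pos 0: 101001 XOR 101011 = 000010
  pos 4: 101100 XOR 101011 = 000111
  pos 7: 111000 XOR 101011 = 010011
  pos 8: 100110 XOR 101011 = 001101
Remainder (last 5 bits) = 01101. This is the CRC / FCS.

01101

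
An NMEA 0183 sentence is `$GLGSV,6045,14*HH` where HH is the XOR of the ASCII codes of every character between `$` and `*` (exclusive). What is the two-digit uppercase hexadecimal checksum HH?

4B

XOR the ASCII codes of the payload characters:
  'G' = 0x47 → acc = 0x47
  'L' = 0x4C → acc = 0x0B
  'G' = 0x47 → acc = 0x4C
  'S' = 0x53 → acc = 0x1F
  'V' = 0x56 → acc = 0x49
  ',' = 0x2C → acc = 0x65
  '6' = 0x36 → acc = 0x53
  '0' = 0x30 → acc = 0x63
  '4' = 0x34 → acc = 0x57
  '5' = 0x35 → acc = 0x62
  ',' = 0x2C → acc = 0x4E
  '1' = 0x31 → acc = 0x7F
  '4' = 0x34 → acc = 0x4B
Checksum = 0x4B.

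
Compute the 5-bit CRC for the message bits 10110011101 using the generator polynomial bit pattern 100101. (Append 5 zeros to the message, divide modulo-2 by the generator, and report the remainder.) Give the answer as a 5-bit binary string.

01011

Append 5 zeros: 1011001110100000. Divide by 100101 (XOR where the leading bit is 1):
  pos 0: 101100 XOR 100101 = 001001
  pos 2: 100111 XOR 100101 = 000010
  pos 6: 101010 XOR 100101 = 001111
  pos 8: 111100 XOR 100101 = 011001
  pos 9: 110010 XOR 100101 = 010111
  pos 10: 101110 XOR 100101 = 001011
Remainder (last 5 bits) = 01011. This is the CRC / FCS.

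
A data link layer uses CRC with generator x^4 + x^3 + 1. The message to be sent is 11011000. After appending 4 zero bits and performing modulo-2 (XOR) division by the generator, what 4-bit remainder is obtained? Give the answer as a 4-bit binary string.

Append 4 zeros: 110110000000. Divide by 11001 (XOR where the leading bit is 1):
  pos 0: 11011 XOR 11001 = 00010
  pos 3: 10000 XOR 11001 = 01001
  pos 4: 10010 XOR 11001 = 01011
  pos 5: 10110 XOR 11001 = 01111
  pos 6: 11110 XOR 11001 = 00111
Remainder (last 4 bits) = 1110. This is the CRC / FCS.

1110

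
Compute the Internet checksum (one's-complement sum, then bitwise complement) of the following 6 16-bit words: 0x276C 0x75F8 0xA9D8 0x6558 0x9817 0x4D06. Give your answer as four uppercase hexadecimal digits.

6E4C

One's-complement addition (fold any carry out of bit 15 back into bit 0):
  0x276C + 0x75F8 = 0x09D64
  0x9D64 + 0xA9D8 = 0x1473C → wrap carry → 0x473D
  0x473D + 0x6558 = 0x0AC95
  0xAC95 + 0x9817 = 0x144AC → wrap carry → 0x44AD
  0x44AD + 0x4D06 = 0x091B3
One's-complement sum = 0x91B3.
Checksum = ~0x91B3 & 0xFFFF = 0x6E4C.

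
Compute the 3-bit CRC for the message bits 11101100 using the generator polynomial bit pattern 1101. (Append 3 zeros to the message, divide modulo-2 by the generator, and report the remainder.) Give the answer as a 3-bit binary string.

Append 3 zeros: 11101100000. Divide by 1101 (XOR where the leading bit is 1):
  pos 0: 1110 XOR 1101 = 0011
  pos 2: 1111 XOR 1101 = 0010
  pos 4: 1000 XOR 1101 = 0101
  pos 5: 1010 XOR 1101 = 0111
  pos 6: 1110 XOR 1101 = 0011
Remainder (last 3 bits) = 110. This is the CRC / FCS.

110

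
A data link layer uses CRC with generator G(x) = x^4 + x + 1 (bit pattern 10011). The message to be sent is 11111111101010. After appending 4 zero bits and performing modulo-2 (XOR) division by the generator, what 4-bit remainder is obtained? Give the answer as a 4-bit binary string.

0010

Append 4 zeros: 111111111010100000. Divide by 10011 (XOR where the leading bit is 1):
  pos 0: 11111 XOR 10011 = 01100
  pos 1: 11001 XOR 10011 = 01010
  pos 2: 10101 XOR 10011 = 00110
  pos 4: 11011 XOR 10011 = 01000
  pos 5: 10000 XOR 10011 = 00011
  pos 8: 11101 XOR 10011 = 01110
  pos 9: 11100 XOR 10011 = 01111
  pos 10: 11110 XOR 10011 = 01101
  pos 11: 11010 XOR 10011 = 01001
  pos 12: 10010 XOR 10011 = 00001
Remainder (last 4 bits) = 0010. This is the CRC / FCS.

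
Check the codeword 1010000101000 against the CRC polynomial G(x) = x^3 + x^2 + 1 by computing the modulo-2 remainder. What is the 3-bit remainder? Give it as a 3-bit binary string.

Modulo-2 division of 1010000101000 by 1101:
  pos 0: 1010 XOR 1101 = 0111
  pos 1: 1110 XOR 1101 = 0011
  pos 3: 1100 XOR 1101 = 0001
  pos 6: 1101 XOR 1101 = 0000
Remainder = 000 (zero — the frame passes the CRC check).

000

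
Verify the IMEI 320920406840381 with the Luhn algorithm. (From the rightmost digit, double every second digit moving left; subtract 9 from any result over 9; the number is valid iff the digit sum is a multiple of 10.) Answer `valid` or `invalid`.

From the right, keep odd positions and double even positions (subtract 9 from any doubled value over 9):
  doubled (positions 2,4,...): 7 0 7 0 0 9 4 → sum 27
  kept (positions 1,3,...): 1 3 4 6 4 2 0 3 → sum 23
Total = 50.
50 mod 10 = 0, so the number is valid.

valid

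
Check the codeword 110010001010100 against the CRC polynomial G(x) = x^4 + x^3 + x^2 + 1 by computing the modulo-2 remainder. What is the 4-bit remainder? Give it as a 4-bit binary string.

Modulo-2 division of 110010001010100 by 11101:
  pos 0: 11001 XOR 11101 = 00100
  pos 2: 10000 XOR 11101 = 01101
  pos 3: 11010 XOR 11101 = 00111
  pos 5: 11110 XOR 11101 = 00011
  pos 8: 11101 XOR 11101 = 00000
Remainder = 0000 (zero — the frame passes the CRC check).

0000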